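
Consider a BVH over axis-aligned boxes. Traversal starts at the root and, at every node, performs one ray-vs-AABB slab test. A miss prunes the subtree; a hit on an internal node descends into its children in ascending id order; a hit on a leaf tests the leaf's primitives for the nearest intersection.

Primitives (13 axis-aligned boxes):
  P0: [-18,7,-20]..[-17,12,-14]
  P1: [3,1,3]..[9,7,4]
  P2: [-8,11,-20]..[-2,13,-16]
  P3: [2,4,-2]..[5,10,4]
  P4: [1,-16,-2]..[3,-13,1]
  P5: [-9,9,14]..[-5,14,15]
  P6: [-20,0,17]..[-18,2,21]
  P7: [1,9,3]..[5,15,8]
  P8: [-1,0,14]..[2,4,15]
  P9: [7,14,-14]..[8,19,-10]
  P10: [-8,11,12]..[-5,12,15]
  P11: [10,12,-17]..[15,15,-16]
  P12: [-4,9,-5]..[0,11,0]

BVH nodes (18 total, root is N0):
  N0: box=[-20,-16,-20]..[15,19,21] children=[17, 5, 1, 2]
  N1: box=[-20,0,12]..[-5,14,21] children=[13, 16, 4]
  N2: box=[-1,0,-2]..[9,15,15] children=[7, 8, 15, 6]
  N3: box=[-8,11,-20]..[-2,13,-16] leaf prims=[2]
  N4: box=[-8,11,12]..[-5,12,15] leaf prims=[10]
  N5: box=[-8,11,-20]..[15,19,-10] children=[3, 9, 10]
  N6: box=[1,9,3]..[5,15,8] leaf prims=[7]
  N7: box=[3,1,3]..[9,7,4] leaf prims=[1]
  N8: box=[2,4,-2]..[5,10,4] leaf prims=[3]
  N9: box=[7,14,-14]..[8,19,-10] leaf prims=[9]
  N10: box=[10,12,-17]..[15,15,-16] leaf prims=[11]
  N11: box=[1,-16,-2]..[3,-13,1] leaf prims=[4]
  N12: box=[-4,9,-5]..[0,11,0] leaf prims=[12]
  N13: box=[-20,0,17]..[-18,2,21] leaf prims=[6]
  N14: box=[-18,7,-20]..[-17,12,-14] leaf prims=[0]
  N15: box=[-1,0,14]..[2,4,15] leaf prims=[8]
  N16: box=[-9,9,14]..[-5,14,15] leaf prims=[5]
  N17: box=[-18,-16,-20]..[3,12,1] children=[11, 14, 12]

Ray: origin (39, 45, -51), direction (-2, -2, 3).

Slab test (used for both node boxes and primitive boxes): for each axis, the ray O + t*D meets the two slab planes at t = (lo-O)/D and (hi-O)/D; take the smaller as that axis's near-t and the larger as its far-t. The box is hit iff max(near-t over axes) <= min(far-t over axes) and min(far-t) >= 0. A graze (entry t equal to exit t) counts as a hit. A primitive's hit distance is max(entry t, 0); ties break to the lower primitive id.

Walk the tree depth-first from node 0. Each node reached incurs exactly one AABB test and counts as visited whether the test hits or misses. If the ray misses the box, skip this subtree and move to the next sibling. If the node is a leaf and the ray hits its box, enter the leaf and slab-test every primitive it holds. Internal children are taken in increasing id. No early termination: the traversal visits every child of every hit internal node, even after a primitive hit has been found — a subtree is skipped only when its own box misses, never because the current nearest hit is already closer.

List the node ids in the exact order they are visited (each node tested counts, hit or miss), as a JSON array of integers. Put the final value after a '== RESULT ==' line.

Trace the traversal:
N0 x:[12,59/2] y:[13,61/2] z:[31/3,24] -> hit [13,24], descend [1, 2, 5, 17]
  N1 x:[22,59/2] y:[31/2,45/2] z:[21,24] -> hit [22,45/2], descend [4, 13, 16]
    N4 x:[22,47/2] y:[33/2,17] z:[21,22] -> miss, prune
    N13 x:[57/2,59/2] y:[43/2,45/2] z:[68/3,24] -> miss, prune
    N16 x:[22,24] y:[31/2,18] z:[65/3,22] -> miss, prune
  N2 x:[15,20] y:[15,45/2] z:[49/3,22] -> hit [49/3,20], descend [6, 7, 8, 15]
    N6 x:[17,19] y:[15,18] z:[18,59/3] -> hit [18,18] leaf, test {P7@t=18}
    N7 x:[15,18] y:[19,22] z:[18,55/3] -> miss, prune
    N8 x:[17,37/2] y:[35/2,41/2] z:[49/3,55/3] -> hit [35/2,55/3] leaf, test {P3@t=35/2}
    N15 x:[37/2,20] y:[41/2,45/2] z:[65/3,22] -> miss, prune
  N5 x:[12,47/2] y:[13,17] z:[31/3,41/3] -> hit [13,41/3], descend [3, 9, 10]
    N3 x:[41/2,47/2] y:[16,17] z:[31/3,35/3] -> miss, prune
    N9 x:[31/2,16] y:[13,31/2] z:[37/3,41/3] -> miss, prune
    N10 x:[12,29/2] y:[15,33/2] z:[34/3,35/3] -> miss, prune
  N17 x:[18,57/2] y:[33/2,61/2] z:[31/3,52/3] -> miss, prune

Visited [0, 1, 4, 13, 16, 2, 6, 7, 8, 15, 5, 3, 9, 10, 17]. Tests: 15 box, 2 leaf. Nearest: P3.

== RESULT ==
[0, 1, 4, 13, 16, 2, 6, 7, 8, 15, 5, 3, 9, 10, 17]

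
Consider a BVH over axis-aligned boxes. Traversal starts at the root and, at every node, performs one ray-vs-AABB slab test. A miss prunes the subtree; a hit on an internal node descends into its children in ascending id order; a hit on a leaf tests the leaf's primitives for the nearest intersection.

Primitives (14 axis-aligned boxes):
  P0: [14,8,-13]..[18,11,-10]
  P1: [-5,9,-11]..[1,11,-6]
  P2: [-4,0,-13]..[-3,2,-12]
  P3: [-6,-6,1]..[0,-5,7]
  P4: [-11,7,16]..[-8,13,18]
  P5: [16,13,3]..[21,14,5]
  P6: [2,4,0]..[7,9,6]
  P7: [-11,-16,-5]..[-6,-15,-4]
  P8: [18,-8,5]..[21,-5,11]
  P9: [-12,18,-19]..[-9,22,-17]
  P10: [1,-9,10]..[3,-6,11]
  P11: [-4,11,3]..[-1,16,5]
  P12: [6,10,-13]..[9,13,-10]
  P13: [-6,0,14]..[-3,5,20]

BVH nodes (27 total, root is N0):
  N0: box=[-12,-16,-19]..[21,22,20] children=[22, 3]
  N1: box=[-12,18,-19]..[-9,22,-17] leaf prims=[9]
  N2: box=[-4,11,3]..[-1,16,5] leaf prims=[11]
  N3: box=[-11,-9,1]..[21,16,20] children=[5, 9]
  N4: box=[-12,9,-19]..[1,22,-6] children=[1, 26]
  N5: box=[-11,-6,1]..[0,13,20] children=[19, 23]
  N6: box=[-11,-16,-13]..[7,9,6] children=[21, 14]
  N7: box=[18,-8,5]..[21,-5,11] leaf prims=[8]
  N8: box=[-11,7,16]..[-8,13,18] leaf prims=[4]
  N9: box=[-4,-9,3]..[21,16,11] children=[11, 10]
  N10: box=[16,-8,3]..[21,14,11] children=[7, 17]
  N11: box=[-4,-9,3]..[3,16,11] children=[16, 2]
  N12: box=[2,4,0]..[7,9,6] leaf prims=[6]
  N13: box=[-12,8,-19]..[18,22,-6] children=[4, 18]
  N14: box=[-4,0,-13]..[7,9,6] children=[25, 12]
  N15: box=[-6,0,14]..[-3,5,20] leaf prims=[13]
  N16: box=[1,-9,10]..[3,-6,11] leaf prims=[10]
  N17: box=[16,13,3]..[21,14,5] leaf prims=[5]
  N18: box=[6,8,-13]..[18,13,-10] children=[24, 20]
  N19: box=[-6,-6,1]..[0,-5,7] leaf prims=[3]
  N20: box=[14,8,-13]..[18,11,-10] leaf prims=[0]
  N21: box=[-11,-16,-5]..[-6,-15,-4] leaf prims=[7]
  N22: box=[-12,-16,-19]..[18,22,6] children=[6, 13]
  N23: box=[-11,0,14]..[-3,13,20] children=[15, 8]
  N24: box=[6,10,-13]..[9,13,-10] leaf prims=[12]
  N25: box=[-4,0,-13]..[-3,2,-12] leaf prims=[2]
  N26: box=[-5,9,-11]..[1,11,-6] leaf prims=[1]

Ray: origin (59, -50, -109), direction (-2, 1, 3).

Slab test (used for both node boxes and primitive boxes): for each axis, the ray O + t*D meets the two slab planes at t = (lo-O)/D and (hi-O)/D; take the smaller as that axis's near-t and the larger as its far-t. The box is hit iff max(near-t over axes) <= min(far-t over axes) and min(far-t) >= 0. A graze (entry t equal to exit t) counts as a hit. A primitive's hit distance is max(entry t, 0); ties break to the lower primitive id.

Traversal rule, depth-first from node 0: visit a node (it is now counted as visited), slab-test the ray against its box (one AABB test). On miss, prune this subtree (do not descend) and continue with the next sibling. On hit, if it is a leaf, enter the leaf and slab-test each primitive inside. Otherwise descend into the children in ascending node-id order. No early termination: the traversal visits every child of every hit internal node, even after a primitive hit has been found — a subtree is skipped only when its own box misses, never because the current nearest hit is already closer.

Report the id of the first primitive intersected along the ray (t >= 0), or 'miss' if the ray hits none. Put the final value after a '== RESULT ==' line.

Walk:
N0 x:[19,71/2] y:[34,72] z:[30,43] -> hit [34,71/2], descend [3, 22]
  N3 x:[19,35] y:[41,66] z:[110/3,43] -> miss, prune
  N22 x:[41/2,71/2] y:[34,72] z:[30,115/3] -> hit [34,71/2], descend [6, 13]
    N6 x:[26,35] y:[34,59] z:[32,115/3] -> hit [34,35], descend [14, 21]
      N14 x:[26,63/2] y:[50,59] z:[32,115/3] -> miss, prune
      N21 x:[65/2,35] y:[34,35] z:[104/3,35] -> hit [104/3,35] leaf, test {P7@t=104/3}
    N13 x:[41/2,71/2] y:[58,72] z:[30,103/3] -> miss, prune

7 AABB tests over nodes [0, 3, 22, 6, 14, 21, 13]; 1 leaf entered; closest P7.

== RESULT ==
7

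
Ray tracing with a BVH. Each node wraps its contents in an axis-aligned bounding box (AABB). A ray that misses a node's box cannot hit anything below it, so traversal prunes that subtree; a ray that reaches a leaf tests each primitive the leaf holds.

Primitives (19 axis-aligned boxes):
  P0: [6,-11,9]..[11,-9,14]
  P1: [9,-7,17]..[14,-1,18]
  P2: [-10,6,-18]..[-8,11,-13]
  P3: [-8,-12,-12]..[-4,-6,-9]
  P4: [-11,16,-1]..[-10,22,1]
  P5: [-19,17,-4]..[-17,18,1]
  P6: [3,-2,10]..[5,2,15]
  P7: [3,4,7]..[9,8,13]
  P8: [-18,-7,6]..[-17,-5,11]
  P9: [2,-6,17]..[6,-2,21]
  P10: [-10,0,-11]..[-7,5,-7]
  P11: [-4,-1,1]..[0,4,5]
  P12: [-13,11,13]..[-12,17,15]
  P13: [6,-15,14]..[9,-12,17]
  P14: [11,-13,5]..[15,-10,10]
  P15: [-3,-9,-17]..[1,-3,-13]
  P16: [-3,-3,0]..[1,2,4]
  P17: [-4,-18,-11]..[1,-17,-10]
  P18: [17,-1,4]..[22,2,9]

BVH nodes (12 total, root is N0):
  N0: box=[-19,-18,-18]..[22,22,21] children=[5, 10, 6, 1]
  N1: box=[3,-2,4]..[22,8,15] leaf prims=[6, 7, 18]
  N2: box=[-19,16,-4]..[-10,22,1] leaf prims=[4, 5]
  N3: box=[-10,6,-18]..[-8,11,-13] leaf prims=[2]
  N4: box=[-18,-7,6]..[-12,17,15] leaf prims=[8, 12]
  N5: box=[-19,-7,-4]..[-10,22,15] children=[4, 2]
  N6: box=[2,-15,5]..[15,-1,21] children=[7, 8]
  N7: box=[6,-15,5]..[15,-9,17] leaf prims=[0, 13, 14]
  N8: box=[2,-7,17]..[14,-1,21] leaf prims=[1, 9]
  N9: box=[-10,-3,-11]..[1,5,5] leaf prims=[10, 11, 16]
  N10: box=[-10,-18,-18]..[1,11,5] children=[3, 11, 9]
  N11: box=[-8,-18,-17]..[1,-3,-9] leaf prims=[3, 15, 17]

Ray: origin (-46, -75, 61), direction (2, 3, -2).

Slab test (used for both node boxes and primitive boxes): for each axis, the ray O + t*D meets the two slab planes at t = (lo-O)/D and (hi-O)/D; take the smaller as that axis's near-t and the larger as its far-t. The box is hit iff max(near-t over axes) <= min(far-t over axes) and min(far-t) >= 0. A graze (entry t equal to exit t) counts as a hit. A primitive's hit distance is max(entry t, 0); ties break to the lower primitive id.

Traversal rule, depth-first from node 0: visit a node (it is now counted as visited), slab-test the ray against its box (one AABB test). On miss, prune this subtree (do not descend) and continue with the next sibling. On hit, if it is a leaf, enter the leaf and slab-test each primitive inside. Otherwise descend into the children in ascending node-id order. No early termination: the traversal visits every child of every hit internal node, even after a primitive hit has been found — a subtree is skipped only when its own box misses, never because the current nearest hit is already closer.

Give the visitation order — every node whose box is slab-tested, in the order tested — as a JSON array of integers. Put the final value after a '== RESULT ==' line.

Walk:
N0 x:[27/2,34] y:[19,97/3] z:[20,79/2] -> hit [20,97/3], descend [1, 5, 6, 10]
  N1 x:[49/2,34] y:[73/3,83/3] z:[23,57/2] -> hit [49/2,83/3] leaf, test {P6@t=49/2, P7@t=79/3, P18(miss)}
  N5 x:[27/2,18] y:[68/3,97/3] z:[23,65/2] -> miss, prune
  N6 x:[24,61/2] y:[20,74/3] z:[20,28] -> hit [24,74/3], descend [7, 8]
    N7 x:[26,61/2] y:[20,22] z:[22,28] -> miss, prune
    N8 x:[24,30] y:[68/3,74/3] z:[20,22] -> miss, prune
  N10 x:[18,47/2] y:[19,86/3] z:[28,79/2] -> miss, prune

7 AABB tests over nodes [0, 1, 5, 6, 7, 8, 10]; 1 leaf entered; closest P6.

== RESULT ==
[0, 1, 5, 6, 7, 8, 10]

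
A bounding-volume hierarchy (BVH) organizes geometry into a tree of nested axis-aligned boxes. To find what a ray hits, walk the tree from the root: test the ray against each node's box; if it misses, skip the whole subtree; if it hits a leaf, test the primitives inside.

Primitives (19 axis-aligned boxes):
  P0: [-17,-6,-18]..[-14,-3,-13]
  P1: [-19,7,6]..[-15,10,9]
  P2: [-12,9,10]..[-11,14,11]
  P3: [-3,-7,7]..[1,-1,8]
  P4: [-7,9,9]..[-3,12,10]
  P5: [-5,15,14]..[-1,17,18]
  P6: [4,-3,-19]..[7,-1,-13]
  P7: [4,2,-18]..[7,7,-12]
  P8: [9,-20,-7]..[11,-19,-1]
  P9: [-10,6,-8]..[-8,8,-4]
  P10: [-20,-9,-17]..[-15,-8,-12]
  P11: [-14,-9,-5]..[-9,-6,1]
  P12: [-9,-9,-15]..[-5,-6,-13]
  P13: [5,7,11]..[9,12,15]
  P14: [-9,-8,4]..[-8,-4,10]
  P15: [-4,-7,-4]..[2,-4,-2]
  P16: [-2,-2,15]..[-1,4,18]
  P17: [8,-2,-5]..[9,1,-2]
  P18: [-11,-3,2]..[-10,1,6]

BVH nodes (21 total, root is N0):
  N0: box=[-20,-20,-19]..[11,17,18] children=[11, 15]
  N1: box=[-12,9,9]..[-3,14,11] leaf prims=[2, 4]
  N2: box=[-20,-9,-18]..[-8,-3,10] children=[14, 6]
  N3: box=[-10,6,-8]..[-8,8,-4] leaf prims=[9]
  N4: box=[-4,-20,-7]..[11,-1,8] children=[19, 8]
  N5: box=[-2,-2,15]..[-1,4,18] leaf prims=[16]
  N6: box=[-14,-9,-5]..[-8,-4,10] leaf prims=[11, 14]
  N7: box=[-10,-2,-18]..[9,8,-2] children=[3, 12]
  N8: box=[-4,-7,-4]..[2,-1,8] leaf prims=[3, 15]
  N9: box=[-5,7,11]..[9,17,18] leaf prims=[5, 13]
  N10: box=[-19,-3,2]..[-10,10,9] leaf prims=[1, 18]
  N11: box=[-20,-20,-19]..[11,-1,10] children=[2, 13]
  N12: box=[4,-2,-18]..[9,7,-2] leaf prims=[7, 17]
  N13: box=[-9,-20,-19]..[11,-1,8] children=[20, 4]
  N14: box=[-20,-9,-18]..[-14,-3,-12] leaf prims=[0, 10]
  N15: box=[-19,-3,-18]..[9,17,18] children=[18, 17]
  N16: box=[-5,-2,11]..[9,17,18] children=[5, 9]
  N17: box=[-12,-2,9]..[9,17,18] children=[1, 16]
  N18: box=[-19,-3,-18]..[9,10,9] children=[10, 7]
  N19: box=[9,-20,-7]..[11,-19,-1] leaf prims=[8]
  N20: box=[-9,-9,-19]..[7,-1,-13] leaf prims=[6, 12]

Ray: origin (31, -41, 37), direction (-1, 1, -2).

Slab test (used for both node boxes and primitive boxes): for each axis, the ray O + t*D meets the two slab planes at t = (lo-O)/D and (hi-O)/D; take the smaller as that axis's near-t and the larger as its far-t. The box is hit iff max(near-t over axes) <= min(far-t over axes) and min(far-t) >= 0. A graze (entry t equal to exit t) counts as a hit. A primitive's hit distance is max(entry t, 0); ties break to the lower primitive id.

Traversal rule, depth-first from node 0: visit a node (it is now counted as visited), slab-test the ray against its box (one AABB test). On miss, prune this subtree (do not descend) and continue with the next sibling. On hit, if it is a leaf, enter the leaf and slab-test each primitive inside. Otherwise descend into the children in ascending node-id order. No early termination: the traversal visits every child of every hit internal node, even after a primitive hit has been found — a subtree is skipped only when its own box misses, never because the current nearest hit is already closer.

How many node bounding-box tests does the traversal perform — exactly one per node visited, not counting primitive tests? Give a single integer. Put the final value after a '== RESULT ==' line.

Walk:
N0 x:[20,51] y:[21,58] z:[19/2,28] -> hit [21,28], descend [11, 15]
  N11 x:[20,51] y:[21,40] z:[27/2,28] -> hit [21,28], descend [2, 13]
    N2 x:[39,51] y:[32,38] z:[27/2,55/2] -> miss, prune
    N13 x:[20,40] y:[21,40] z:[29/2,28] -> hit [21,28], descend [4, 20]
      N4 x:[20,35] y:[21,40] z:[29/2,22] -> hit [21,22], descend [8, 19]
        N8 x:[29,35] y:[34,40] z:[29/2,41/2] -> miss, prune
        N19 x:[20,22] y:[21,22] z:[19,22] -> hit [21,22] leaf, test {P8@t=21}
      N20 x:[24,40] y:[32,40] z:[25,28] -> miss, prune
  N15 x:[22,50] y:[38,58] z:[19/2,55/2] -> miss, prune

order=[0, 11, 2, 13, 4, 8, 19, 20, 15]  |boxes|=9  |leaves|=1  hit=P8

== RESULT ==
9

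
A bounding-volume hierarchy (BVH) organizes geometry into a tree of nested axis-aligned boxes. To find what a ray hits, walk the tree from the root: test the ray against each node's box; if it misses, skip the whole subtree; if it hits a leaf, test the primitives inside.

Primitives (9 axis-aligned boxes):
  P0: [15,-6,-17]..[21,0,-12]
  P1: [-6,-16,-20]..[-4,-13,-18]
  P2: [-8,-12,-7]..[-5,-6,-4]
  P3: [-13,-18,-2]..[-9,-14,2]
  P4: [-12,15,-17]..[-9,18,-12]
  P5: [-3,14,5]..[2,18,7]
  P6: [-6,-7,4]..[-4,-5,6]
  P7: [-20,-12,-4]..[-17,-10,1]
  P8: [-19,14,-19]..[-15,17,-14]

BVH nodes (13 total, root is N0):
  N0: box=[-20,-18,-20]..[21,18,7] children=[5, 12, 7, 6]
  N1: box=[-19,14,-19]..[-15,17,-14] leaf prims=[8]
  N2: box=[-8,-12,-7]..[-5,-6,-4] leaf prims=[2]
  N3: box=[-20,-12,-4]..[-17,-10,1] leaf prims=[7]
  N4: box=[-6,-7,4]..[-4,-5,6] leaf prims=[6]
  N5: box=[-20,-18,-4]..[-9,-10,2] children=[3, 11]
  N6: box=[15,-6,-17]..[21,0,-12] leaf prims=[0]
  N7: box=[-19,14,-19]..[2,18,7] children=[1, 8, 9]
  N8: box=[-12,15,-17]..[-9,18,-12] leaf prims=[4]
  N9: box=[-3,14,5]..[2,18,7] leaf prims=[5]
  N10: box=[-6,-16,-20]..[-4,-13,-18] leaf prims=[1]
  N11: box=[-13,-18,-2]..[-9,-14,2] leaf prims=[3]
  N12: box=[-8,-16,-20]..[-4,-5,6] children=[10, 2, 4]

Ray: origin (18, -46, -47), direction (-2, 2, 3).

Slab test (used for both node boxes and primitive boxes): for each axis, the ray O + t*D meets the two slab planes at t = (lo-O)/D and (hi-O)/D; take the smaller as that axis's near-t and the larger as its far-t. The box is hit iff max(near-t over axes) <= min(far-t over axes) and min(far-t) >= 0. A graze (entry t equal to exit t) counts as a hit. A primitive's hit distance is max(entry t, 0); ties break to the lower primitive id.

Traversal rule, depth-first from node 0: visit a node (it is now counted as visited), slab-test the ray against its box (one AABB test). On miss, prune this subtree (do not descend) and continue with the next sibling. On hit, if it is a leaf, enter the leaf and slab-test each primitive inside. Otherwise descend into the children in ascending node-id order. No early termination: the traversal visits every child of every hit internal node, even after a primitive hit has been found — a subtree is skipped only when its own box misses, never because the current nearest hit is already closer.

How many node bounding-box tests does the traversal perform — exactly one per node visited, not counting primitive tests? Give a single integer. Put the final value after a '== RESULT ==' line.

Walk:
N0 x:[-3/2,19] y:[14,32] z:[9,18] -> hit [14,18], descend [5, 6, 7, 12]
  N5 x:[27/2,19] y:[14,18] z:[43/3,49/3] -> hit [43/3,49/3], descend [3, 11]
    N3 x:[35/2,19] y:[17,18] z:[43/3,16] -> miss, prune
    N11 x:[27/2,31/2] y:[14,16] z:[15,49/3] -> hit [15,31/2] leaf, test {P3@t=15}
  N6 x:[-3/2,3/2] y:[20,23] z:[10,35/3] -> miss, prune
  N7 x:[8,37/2] y:[30,32] z:[28/3,18] -> miss, prune
  N12 x:[11,13] y:[15,41/2] z:[9,53/3] -> miss, prune

Visited [0, 5, 3, 11, 6, 7, 12]. Tests: 7 box, 1 leaf. Nearest: P3.

== RESULT ==
7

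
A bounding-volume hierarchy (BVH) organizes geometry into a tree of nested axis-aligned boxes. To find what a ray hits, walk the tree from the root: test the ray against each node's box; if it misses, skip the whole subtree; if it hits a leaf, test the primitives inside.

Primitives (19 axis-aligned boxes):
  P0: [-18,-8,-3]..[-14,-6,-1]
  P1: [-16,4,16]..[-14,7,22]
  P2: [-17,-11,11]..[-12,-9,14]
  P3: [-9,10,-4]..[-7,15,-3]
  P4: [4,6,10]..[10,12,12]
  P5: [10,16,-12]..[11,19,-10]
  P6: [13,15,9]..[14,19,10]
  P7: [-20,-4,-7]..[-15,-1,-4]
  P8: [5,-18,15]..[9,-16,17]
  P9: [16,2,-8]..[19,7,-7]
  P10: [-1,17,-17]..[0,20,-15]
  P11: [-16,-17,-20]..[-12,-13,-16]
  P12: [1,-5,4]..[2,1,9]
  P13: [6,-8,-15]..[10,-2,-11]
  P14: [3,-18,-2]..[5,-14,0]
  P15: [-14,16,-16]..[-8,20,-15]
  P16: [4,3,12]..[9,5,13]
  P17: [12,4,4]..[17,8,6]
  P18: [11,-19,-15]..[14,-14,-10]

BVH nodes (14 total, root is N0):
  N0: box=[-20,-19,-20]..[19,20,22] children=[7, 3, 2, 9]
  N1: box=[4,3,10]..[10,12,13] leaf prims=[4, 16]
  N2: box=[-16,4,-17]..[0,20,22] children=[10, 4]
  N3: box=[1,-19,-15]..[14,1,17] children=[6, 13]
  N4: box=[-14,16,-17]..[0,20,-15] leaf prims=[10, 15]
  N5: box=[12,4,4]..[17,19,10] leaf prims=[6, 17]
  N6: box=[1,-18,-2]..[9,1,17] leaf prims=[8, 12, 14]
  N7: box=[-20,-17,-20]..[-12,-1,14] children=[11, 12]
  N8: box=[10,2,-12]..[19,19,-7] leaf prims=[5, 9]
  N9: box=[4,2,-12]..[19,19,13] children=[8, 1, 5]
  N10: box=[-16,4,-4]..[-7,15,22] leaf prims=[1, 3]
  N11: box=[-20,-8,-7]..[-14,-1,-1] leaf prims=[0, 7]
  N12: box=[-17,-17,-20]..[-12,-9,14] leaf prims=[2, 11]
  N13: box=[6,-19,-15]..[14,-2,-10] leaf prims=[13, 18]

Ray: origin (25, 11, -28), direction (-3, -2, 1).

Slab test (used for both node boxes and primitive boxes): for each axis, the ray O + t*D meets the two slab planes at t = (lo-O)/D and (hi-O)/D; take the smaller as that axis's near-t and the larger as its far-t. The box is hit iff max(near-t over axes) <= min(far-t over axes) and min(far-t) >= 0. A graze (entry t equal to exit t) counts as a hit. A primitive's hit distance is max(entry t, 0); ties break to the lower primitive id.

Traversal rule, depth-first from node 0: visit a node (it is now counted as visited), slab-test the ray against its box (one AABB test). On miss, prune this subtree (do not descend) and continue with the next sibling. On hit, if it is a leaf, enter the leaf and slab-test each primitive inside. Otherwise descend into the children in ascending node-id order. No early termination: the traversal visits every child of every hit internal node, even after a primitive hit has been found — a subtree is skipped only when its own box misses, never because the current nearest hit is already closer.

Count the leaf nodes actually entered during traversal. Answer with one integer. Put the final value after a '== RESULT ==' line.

Walk:
N0 x:[2,15] y:[-9/2,15] z:[8,50] -> hit [8,15], descend [2, 3, 7, 9]
  N2 x:[25/3,41/3] y:[-9/2,7/2] z:[11,50] -> miss, prune
  N3 x:[11/3,8] y:[5,15] z:[13,45] -> miss, prune
  N7 x:[37/3,15] y:[6,14] z:[8,42] -> hit [37/3,14], descend [11, 12]
    N11 x:[13,15] y:[6,19/2] z:[21,27] -> miss, prune
    N12 x:[37/3,14] y:[10,14] z:[8,42] -> hit [37/3,14] leaf, test {P2(miss), P11(miss)}
  N9 x:[2,7] y:[-4,9/2] z:[16,41] -> miss, prune

7 AABB tests over nodes [0, 2, 3, 7, 11, 12, 9]; 1 leaf entered; closest miss.

== RESULT ==
1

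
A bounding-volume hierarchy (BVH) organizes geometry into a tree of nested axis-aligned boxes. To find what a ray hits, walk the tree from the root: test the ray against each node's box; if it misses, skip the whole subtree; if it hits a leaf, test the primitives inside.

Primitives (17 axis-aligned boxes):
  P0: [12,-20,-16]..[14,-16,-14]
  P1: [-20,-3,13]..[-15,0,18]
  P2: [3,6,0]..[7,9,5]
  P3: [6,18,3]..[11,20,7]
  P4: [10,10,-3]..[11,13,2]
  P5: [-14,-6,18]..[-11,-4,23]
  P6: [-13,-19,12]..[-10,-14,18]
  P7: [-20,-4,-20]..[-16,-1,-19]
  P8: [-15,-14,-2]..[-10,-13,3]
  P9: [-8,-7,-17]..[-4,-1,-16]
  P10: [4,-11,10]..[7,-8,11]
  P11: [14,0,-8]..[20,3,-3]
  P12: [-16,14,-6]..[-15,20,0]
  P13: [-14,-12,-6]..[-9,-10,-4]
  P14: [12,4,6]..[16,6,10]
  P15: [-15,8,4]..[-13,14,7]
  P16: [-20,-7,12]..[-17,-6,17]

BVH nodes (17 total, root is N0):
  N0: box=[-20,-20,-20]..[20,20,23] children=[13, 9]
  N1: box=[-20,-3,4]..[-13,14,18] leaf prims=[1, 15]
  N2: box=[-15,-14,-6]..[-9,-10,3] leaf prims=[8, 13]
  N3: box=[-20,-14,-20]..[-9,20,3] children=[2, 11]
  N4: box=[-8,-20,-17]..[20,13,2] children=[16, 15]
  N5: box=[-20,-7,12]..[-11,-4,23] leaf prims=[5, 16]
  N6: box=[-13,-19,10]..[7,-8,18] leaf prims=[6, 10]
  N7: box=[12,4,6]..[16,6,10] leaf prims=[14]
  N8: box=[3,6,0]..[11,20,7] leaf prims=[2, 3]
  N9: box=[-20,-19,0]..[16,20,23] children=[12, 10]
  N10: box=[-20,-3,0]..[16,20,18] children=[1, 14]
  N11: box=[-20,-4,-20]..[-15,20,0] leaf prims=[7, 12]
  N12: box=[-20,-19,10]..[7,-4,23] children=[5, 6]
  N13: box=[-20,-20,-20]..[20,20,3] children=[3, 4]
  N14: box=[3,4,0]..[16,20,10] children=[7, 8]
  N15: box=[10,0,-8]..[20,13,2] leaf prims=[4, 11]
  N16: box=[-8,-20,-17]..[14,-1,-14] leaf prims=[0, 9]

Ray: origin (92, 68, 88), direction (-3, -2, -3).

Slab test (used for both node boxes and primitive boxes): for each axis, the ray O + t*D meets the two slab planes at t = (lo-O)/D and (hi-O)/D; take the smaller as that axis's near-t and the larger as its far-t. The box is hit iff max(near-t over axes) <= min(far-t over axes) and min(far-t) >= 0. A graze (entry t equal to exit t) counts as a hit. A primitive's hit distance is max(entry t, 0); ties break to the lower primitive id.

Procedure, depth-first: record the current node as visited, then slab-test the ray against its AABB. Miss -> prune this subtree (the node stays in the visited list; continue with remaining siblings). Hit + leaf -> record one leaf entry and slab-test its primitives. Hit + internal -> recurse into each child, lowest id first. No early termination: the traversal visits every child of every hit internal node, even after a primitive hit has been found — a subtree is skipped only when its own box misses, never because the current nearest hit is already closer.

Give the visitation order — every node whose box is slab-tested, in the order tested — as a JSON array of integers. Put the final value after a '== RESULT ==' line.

Traverse from the root:
N0 x:[24,112/3] y:[24,44] z:[65/3,36] -> hit [24,36], descend [9, 13]
  N9 x:[76/3,112/3] y:[24,87/2] z:[65/3,88/3] -> hit [76/3,88/3], descend [10, 12]
    N10 x:[76/3,112/3] y:[24,71/2] z:[70/3,88/3] -> hit [76/3,88/3], descend [1, 14]
      N1 x:[35,112/3] y:[27,71/2] z:[70/3,28] -> miss, prune
      N14 x:[76/3,89/3] y:[24,32] z:[26,88/3] -> hit [26,88/3], descend [7, 8]
        N7 x:[76/3,80/3] y:[31,32] z:[26,82/3] -> miss, prune
        N8 x:[27,89/3] y:[24,31] z:[27,88/3] -> hit [27,88/3] leaf, test {P2(miss), P3(miss)}
    N12 x:[85/3,112/3] y:[36,87/2] z:[65/3,26] -> miss, prune
  N13 x:[24,112/3] y:[24,44] z:[85/3,36] -> hit [85/3,36], descend [3, 4]
    N3 x:[101/3,112/3] y:[24,41] z:[85/3,36] -> hit [101/3,36], descend [2, 11]
      N2 x:[101/3,107/3] y:[39,41] z:[85/3,94/3] -> miss, prune
      N11 x:[107/3,112/3] y:[24,36] z:[88/3,36] -> hit [107/3,36] leaf, test {P7@t=36, P12(miss)}
    N4 x:[24,100/3] y:[55/2,44] z:[86/3,35] -> hit [86/3,100/3], descend [15, 16]
      N15 x:[24,82/3] y:[55/2,34] z:[86/3,32] -> miss, prune
      N16 x:[26,100/3] y:[69/2,44] z:[34,35] -> miss, prune

Visited [0, 9, 10, 1, 14, 7, 8, 12, 13, 3, 2, 11, 4, 15, 16]. Tests: 15 box, 2 leaf. Nearest: P7.

== RESULT ==
[0, 9, 10, 1, 14, 7, 8, 12, 13, 3, 2, 11, 4, 15, 16]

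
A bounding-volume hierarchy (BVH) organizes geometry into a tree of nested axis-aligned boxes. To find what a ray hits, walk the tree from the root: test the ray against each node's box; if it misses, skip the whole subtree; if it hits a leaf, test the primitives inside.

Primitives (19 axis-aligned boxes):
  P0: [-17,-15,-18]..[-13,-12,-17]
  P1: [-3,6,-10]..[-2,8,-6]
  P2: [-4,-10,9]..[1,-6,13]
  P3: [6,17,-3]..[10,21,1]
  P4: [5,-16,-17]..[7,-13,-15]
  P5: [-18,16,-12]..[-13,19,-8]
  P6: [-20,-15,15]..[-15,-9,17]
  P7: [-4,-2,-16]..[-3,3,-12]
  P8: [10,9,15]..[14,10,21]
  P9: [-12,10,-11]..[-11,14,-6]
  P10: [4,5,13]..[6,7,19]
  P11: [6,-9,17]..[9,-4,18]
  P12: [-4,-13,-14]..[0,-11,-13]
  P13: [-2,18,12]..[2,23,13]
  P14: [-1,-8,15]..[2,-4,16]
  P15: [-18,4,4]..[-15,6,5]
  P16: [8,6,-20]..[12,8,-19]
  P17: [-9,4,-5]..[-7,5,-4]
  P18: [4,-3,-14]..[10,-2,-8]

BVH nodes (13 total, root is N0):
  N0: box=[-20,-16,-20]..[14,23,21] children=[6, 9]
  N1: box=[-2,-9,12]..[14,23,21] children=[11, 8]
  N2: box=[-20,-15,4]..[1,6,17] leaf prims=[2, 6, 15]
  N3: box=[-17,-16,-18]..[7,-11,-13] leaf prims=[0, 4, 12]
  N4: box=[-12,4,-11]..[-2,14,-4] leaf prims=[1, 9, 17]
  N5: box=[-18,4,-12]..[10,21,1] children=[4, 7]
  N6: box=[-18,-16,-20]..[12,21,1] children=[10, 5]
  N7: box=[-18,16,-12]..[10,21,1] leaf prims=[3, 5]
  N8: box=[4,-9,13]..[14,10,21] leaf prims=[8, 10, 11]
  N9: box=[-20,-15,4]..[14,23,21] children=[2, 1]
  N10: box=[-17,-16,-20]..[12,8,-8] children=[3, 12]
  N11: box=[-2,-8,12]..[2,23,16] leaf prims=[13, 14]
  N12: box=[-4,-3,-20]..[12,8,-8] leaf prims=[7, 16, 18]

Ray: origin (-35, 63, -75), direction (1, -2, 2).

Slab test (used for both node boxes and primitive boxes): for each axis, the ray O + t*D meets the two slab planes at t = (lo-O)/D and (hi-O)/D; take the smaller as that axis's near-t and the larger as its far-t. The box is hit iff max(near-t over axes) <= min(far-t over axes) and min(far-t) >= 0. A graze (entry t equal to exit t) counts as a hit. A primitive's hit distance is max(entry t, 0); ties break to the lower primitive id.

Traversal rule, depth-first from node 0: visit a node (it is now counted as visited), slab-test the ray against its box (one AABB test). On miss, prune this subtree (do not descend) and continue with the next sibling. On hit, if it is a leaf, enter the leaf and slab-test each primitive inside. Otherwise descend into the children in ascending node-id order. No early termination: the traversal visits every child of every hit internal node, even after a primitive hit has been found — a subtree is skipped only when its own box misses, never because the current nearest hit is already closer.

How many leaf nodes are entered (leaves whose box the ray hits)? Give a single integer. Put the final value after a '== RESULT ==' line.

Walk:
N0 x:[15,49] y:[20,79/2] z:[55/2,48] -> hit [55/2,79/2], descend [6, 9]
  N6 x:[17,47] y:[21,79/2] z:[55/2,38] -> hit [55/2,38], descend [5, 10]
    N5 x:[17,45] y:[21,59/2] z:[63/2,38] -> miss, prune
    N10 x:[18,47] y:[55/2,79/2] z:[55/2,67/2] -> hit [55/2,67/2], descend [3, 12]
      N3 x:[18,42] y:[37,79/2] z:[57/2,31] -> miss, prune
      N12 x:[31,47] y:[55/2,33] z:[55/2,67/2] -> hit [31,33] leaf, test {P7@t=31, P16(miss), P18(miss)}
  N9 x:[15,49] y:[20,39] z:[79/2,48] -> miss, prune

Summary -> nodes [0, 6, 5, 10, 3, 12, 9]; box-tests=7; leaf-entries=1; first=P7

== RESULT ==
1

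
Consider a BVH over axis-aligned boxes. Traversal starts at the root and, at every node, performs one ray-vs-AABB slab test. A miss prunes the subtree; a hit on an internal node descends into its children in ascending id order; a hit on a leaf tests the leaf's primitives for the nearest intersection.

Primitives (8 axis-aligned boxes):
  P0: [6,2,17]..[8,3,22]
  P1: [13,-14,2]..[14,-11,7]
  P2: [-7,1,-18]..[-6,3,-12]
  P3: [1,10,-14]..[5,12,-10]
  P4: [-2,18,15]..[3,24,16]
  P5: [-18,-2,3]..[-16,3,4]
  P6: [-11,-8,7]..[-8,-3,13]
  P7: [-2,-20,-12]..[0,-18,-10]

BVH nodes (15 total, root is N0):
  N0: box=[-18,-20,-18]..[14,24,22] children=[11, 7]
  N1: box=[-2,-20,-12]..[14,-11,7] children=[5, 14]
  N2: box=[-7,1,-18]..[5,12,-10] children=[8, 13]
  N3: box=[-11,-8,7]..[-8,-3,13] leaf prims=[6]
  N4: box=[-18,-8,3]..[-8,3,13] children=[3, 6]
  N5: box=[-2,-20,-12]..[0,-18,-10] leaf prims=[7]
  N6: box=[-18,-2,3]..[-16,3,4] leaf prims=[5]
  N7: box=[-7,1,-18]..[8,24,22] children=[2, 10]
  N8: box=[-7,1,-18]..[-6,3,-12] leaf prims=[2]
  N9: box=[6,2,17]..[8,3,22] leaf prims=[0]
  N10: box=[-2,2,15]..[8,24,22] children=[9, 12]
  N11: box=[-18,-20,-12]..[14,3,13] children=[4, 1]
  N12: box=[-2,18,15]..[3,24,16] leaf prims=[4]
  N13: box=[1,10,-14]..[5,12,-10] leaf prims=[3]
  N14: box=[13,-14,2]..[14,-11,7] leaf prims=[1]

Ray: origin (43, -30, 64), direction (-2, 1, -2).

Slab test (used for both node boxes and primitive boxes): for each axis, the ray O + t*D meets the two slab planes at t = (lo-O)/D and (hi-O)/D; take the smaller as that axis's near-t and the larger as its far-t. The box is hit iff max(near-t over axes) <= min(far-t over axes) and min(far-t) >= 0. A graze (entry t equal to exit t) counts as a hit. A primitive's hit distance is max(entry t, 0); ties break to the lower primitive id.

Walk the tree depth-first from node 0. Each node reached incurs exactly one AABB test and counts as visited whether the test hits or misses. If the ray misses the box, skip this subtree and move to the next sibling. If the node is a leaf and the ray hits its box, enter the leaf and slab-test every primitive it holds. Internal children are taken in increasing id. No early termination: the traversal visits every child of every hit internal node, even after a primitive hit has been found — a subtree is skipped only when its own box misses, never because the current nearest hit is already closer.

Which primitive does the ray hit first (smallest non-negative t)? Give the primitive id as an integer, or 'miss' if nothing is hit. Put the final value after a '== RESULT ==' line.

Trace the traversal:
N0 x:[29/2,61/2] y:[10,54] z:[21,41] -> hit [21,61/2], descend [7, 11]
  N7 x:[35/2,25] y:[31,54] z:[21,41] -> miss, prune
  N11 x:[29/2,61/2] y:[10,33] z:[51/2,38] -> hit [51/2,61/2], descend [1, 4]
    N1 x:[29/2,45/2] y:[10,19] z:[57/2,38] -> miss, prune
    N4 x:[51/2,61/2] y:[22,33] z:[51/2,61/2] -> hit [51/2,61/2], descend [3, 6]
      N3 x:[51/2,27] y:[22,27] z:[51/2,57/2] -> hit [51/2,27] leaf, test {P6@t=51/2}
      N6 x:[59/2,61/2] y:[28,33] z:[30,61/2] -> hit [30,61/2] leaf, test {P5@t=30}

order=[0, 7, 11, 1, 4, 3, 6]  |boxes|=7  |leaves|=2  hit=P6

== RESULT ==
6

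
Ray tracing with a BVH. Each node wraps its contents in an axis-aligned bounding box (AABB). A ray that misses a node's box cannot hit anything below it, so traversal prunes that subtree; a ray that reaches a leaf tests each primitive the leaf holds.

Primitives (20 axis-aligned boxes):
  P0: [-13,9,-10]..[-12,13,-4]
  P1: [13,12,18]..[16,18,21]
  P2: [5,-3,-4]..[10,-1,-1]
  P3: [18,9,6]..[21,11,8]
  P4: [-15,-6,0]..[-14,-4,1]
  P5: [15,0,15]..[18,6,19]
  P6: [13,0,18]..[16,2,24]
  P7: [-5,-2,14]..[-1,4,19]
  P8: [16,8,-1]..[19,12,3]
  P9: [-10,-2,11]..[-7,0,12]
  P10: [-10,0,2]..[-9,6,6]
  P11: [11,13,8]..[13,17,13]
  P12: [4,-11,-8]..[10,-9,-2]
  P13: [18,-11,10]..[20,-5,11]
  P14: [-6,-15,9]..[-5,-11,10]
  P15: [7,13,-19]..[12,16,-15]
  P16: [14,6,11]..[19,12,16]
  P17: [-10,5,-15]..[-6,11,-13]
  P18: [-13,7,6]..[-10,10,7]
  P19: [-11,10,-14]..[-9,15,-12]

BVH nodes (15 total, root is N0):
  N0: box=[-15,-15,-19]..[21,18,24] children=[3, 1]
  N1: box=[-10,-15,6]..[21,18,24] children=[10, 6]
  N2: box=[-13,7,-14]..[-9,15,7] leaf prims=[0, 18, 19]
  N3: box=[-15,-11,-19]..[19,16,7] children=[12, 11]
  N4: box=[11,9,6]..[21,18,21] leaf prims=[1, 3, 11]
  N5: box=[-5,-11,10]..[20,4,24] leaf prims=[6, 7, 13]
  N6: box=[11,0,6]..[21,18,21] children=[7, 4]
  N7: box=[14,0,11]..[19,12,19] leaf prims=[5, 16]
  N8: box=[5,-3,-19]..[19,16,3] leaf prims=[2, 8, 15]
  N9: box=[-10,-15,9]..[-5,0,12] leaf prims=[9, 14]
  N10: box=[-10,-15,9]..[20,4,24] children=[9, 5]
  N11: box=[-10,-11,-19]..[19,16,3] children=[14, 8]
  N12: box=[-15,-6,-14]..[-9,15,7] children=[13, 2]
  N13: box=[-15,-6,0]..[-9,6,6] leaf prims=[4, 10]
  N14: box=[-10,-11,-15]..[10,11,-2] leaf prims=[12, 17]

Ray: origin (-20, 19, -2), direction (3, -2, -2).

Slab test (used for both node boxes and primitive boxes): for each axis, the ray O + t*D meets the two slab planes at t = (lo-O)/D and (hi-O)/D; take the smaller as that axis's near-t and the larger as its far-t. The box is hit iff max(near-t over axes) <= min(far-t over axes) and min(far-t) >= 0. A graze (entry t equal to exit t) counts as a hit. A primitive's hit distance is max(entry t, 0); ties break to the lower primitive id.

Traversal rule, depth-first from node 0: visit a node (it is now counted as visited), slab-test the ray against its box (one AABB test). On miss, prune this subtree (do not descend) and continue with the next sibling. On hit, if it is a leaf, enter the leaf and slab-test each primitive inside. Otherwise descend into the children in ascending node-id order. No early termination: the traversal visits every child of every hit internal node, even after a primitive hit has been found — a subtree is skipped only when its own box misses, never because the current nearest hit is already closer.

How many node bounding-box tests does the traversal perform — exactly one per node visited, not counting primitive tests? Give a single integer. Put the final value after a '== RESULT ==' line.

Trace the traversal:
N0 x:[5/3,41/3] y:[1/2,17] z:[-13,17/2] -> hit [5/3,17/2], descend [1, 3]
  N1 x:[10/3,41/3] y:[1/2,17] z:[-13,-4] -> miss, prune
  N3 x:[5/3,13] y:[3/2,15] z:[-9/2,17/2] -> hit [5/3,17/2], descend [11, 12]
    N11 x:[10/3,13] y:[3/2,15] z:[-5/2,17/2] -> hit [10/3,17/2], descend [8, 14]
      N8 x:[25/3,13] y:[3/2,11] z:[-5/2,17/2] -> hit [25/3,17/2] leaf, test {P2(miss), P8(miss), P15(miss)}
      N14 x:[10/3,10] y:[4,15] z:[0,13/2] -> hit [4,13/2] leaf, test {P12(miss), P17(miss)}
    N12 x:[5/3,11/3] y:[2,25/2] z:[-9/2,6] -> hit [2,11/3], descend [2, 13]
      N2 x:[7/3,11/3] y:[2,6] z:[-9/2,6] -> hit [7/3,11/3] leaf, test {P0(miss), P18(miss), P19(miss)}
      N13 x:[5/3,11/3] y:[13/2,25/2] z:[-4,-1] -> miss, prune

order=[0, 1, 3, 11, 8, 14, 12, 2, 13]  |boxes|=9  |leaves|=3  hit=miss

== RESULT ==
9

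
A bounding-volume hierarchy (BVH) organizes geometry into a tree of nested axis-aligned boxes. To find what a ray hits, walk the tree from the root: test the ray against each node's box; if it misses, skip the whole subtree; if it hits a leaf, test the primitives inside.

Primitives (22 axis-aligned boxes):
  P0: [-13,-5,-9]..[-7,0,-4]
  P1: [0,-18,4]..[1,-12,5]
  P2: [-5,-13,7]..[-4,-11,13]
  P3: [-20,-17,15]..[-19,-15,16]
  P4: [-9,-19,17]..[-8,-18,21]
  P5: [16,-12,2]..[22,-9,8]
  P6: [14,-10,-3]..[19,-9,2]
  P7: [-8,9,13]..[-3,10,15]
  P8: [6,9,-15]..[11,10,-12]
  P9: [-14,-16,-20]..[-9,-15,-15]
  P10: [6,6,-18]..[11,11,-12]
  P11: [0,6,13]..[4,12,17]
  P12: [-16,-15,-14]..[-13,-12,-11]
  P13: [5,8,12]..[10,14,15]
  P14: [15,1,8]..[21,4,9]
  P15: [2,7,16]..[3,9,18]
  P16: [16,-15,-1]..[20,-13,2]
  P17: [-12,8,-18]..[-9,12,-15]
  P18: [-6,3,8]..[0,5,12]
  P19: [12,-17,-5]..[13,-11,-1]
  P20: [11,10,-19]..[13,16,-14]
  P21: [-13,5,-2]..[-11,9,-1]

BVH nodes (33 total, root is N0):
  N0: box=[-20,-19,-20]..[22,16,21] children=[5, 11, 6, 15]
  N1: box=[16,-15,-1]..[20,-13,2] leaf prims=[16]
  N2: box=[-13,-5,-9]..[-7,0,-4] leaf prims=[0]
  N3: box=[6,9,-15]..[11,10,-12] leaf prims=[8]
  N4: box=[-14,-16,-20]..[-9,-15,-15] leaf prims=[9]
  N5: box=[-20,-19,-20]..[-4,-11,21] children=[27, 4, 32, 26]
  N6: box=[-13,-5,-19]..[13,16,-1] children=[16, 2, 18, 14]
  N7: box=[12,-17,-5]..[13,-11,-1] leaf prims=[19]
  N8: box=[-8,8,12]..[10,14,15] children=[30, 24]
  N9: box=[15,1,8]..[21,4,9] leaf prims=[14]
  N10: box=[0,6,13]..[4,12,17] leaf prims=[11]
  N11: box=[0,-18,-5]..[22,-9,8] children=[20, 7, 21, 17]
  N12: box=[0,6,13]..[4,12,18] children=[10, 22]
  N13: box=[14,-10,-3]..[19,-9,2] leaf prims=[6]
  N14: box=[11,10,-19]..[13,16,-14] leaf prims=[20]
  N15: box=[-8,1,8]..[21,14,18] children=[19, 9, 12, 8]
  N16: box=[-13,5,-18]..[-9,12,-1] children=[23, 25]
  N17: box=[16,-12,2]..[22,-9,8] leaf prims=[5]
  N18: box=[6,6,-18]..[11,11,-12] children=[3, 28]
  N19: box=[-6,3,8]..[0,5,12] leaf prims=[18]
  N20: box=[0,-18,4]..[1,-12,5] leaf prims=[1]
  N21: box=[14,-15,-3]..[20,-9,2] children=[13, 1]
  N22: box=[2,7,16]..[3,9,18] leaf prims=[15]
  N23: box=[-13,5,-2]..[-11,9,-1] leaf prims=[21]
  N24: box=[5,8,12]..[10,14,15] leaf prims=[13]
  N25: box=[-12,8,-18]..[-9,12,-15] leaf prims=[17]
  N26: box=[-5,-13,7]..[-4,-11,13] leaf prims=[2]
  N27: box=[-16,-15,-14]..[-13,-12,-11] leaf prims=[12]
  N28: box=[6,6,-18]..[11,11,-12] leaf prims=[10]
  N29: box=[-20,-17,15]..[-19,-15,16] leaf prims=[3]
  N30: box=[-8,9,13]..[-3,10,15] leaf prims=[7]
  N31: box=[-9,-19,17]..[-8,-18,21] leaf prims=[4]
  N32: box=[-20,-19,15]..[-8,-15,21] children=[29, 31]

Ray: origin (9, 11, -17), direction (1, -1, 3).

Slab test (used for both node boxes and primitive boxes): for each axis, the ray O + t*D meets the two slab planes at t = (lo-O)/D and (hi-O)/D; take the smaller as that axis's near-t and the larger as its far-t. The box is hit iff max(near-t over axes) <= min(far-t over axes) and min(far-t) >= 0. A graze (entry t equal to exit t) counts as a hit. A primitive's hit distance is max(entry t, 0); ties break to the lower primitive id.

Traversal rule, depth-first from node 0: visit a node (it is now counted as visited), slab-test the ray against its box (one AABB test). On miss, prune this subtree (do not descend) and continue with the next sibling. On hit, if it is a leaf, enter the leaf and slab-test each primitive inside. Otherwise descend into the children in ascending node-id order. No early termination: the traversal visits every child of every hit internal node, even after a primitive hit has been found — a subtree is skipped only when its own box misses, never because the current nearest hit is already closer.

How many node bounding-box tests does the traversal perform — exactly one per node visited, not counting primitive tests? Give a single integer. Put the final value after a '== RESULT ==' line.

Walk:
N0 x:[-29,13] y:[-5,30] z:[-1,38/3] -> hit [-1,38/3], descend [5, 6, 11, 15]
  N5 x:[-29,-13] y:[22,30] z:[-1,38/3] -> miss, prune
  N6 x:[-22,4] y:[-5,16] z:[-2/3,16/3] -> hit [-2/3,4], descend [2, 14, 16, 18]
    N2 x:[-22,-16] y:[11,16] z:[8/3,13/3] -> miss, prune
    N14 x:[2,4] y:[-5,1] z:[-2/3,1] -> miss, prune
    N16 x:[-22,-18] y:[-1,6] z:[-1/3,16/3] -> miss, prune
    N18 x:[-3,2] y:[0,5] z:[-1/3,5/3] -> hit [0,5/3], descend [3, 28]
      N3 x:[-3,2] y:[1,2] z:[2/3,5/3] -> hit [1,5/3] leaf, test {P8@t=1}
      N28 x:[-3,2] y:[0,5] z:[-1/3,5/3] -> hit [0,5/3] leaf, test {P10@t=0}
  N11 x:[-9,13] y:[20,29] z:[4,25/3] -> miss, prune
  N15 x:[-17,12] y:[-3,10] z:[25/3,35/3] -> hit [25/3,10], descend [8, 9, 12, 19]
    N8 x:[-17,1] y:[-3,3] z:[29/3,32/3] -> miss, prune
    N9 x:[6,12] y:[7,10] z:[25/3,26/3] -> hit [25/3,26/3] leaf, test {P14@t=25/3}
    N12 x:[-9,-5] y:[-1,5] z:[10,35/3] -> miss, prune
    N19 x:[-15,-9] y:[6,8] z:[25/3,29/3] -> miss, prune

Summary -> nodes [0, 5, 6, 2, 14, 16, 18, 3, 28, 11, 15, 8, 9, 12, 19]; box-tests=15; leaf-entries=3; first=P10

== RESULT ==
15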